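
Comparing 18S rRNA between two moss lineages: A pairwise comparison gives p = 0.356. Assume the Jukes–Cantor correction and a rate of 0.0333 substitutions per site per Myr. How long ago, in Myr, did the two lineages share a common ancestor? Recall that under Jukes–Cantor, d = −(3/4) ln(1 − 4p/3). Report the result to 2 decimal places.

7.25

d = −(3/4) ln(1 − 4p/3) = −0.75 ln(1 − 0.474667) = −0.75 ln(0.525333)
  = −0.75 × (-0.643723) = 0.482792 substitutions/site.
Under a molecular clock d = 2μt, so t = d/(2μ) = 0.482792 / (2 × 0.0333) = 7.25 Myr.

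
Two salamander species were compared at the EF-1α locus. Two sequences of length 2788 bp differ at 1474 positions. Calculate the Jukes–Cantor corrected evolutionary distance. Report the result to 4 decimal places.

p = 1474/2788 ≈ 0.528694.
d = −(3/4) ln(1 − 4p/3) = −0.75 ln(1 − 0.704925) = −0.75 ln(0.295075)
  = −0.75 × (-1.220526) = 0.915395 substitutions/site.

0.9154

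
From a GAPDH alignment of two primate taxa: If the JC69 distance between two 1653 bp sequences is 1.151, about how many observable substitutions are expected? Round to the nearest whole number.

973

Invert JC69: p = (3/4)(1 − e^(−4d/3)) = 0.75 × (1 − e^(-1.534667)) = 0.75 × (1 − 0.215527) = 0.588355.
Expected differing sites = pL ≈ 0.588355 × 1653 = 972.550815 ≈ 973.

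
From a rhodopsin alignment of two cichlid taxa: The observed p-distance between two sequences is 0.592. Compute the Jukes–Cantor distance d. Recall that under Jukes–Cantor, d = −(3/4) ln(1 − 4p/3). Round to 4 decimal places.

d = −(3/4) ln(1 − 4p/3) = −0.75 ln(1 − 0.789333) = −0.75 ln(0.210667)
  = −0.75 × (-1.557477) = 1.168108 substitutions/site.

1.1681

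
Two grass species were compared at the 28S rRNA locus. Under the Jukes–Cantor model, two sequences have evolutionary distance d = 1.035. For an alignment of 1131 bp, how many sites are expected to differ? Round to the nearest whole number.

635

Invert JC69: p = (3/4)(1 − e^(−4d/3)) = 0.75 × (1 − e^(-1.38)) = 0.75 × (1 − 0.251579) = 0.561316.
Expected differing sites = pL ≈ 0.561316 × 1131 = 634.848396 ≈ 635.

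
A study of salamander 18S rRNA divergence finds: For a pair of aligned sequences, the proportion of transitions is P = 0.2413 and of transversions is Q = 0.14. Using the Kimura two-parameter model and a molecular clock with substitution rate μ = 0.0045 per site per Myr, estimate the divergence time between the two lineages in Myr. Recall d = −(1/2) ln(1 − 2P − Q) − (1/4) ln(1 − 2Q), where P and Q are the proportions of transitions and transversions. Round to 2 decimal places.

63.26

Under the Kimura two-parameter model, d = −½ ln(1 − 2P − Q) − ¼ ln(1 − 2Q).
1 − 2P − Q = 0.3774, giving −½ ln(0.3774) = 0.487225.
1 − 2Q = 0.72, giving −¼ ln(0.72) = 0.082126.
d = 0.487225 + 0.082126 = 0.569351.
Under a molecular clock d = 2μt, so t = d/(2μ) = 0.569351 / (2 × 0.0045) = 63.26 Myr.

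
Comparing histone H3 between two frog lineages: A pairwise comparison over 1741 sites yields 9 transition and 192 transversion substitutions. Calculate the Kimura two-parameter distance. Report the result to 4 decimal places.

P = 9/1741 ≈ 0.005169 and Q = 192/1741 ≈ 0.110281.
Under the Kimura two-parameter model, d = −½ ln(1 − 2P − Q) − ¼ ln(1 − 2Q).
1 − 2P − Q = 0.879381, giving −½ ln(0.879381) = 0.064269.
1 − 2Q = 0.779438, giving −¼ ln(0.779438) = 0.062296.
d = 0.064269 + 0.062296 = 0.126565.

0.1266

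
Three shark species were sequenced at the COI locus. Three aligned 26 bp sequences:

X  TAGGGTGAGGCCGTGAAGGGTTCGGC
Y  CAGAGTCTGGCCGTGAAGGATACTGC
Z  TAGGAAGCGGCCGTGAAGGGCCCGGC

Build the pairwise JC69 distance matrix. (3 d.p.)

d(X,Y) = 0.334, d(X,Z) = 0.222, d(Y,Z) = 0.539

X–Y: 7/26 sites differ → p ≈ 0.269231, d = −0.75 ln(1 − 0.358975) = 0.333515 ≈ 0.334.
X–Z: 5/26 sites differ → p ≈ 0.192308, d = −0.75 ln(1 − 0.256411) = 0.222200 ≈ 0.222.
Y–Z: 10/26 sites differ → p ≈ 0.384615, d = −0.75 ln(1 − 0.51282) = 0.539341 ≈ 0.539.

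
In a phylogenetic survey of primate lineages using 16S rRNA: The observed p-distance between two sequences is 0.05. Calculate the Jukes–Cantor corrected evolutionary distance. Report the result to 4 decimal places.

d = −(3/4) ln(1 − 4p/3) = −0.75 ln(1 − 0.066667) = −0.75 ln(0.933333)
  = −0.75 × (-0.068993) = 0.051745 substitutions/site.

0.0517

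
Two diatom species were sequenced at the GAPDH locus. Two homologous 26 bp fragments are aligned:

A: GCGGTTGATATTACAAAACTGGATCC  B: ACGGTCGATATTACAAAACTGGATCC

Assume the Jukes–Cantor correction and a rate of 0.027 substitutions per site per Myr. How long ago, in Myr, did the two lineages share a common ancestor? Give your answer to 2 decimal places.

1.50

The sequences differ at 2 of 26 sites (1, 6), so p = 2/26 ≈ 0.076923.
d = −(3/4) ln(1 − 4p/3) = −0.75 ln(1 − 0.102564) = −0.75 ln(0.897436)
  = −0.75 × (-0.108213) = 0.081160 substitutions/site.
Under a molecular clock d = 2μt, so t = d/(2μ) = 0.081160 / (2 × 0.027) = 1.50 Myr.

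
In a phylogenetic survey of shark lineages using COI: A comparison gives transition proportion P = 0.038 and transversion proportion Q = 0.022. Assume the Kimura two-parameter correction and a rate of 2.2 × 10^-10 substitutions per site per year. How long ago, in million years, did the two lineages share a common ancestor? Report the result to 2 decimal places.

142.77

Under the Kimura two-parameter model, d = −½ ln(1 − 2P − Q) − ¼ ln(1 − 2Q).
1 − 2P − Q = 0.902, giving −½ ln(0.902) = 0.051570.
1 − 2Q = 0.956, giving −¼ ln(0.956) = 0.011249.
d = 0.051570 + 0.011249 = 0.062819.
Under a molecular clock d = 2μt, so t = d/(2μ) = 0.062819 / (2 × 2.2 × 10^-10) = 142.77 million years.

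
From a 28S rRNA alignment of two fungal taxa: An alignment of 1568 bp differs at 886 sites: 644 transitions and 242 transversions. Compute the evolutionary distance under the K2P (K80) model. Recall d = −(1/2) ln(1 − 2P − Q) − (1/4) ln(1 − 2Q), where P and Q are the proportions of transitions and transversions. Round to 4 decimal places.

P = 644/1568 ≈ 0.410714 and Q = 242/1568 ≈ 0.154337.
Under the Kimura two-parameter model, d = −½ ln(1 − 2P − Q) − ¼ ln(1 − 2Q).
1 − 2P − Q = 0.024235, giving −½ ln(0.024235) = 1.859979.
1 − 2Q = 0.691326, giving −¼ ln(0.691326) = 0.092286.
d = 1.859979 + 0.092286 = 1.952265.

1.9523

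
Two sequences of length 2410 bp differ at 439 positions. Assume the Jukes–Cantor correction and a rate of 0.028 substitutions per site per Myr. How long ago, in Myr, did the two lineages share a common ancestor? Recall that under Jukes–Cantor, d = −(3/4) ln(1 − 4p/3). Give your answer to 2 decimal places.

p = 439/2410 ≈ 0.182158.
d = −(3/4) ln(1 − 4p/3) = −0.75 ln(1 − 0.242877) = −0.75 ln(0.757123)
  = −0.75 × (-0.278230) = 0.208673 substitutions/site.
Under a molecular clock d = 2μt, so t = d/(2μ) = 0.208673 / (2 × 0.028) = 3.73 Myr.

3.73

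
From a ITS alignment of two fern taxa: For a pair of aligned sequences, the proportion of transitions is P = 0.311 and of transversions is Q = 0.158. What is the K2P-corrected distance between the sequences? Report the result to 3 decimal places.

Under the Kimura two-parameter model, d = −½ ln(1 − 2P − Q) − ¼ ln(1 − 2Q).
1 − 2P − Q = 0.22, giving −½ ln(0.22) = 0.757064.
1 − 2Q = 0.684, giving −¼ ln(0.684) = 0.094949.
d = 0.757064 + 0.094949 = 0.852013.

0.852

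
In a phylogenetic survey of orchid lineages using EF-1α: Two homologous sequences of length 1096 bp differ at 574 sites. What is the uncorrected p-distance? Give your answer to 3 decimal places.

p = 574/1096 = 0.523722… ≈ 0.524 (to 3 d.p.).

0.524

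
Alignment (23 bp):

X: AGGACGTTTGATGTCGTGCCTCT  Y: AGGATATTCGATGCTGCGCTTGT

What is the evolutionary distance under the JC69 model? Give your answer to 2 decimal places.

The sequences differ at 8 of 23 sites (5, 6, 9, 14, 15, 17, 20, 22), so p = 8/23 ≈ 0.347826.
d = −(3/4) ln(1 − 4p/3) = −0.75 ln(1 − 0.463768) = −0.75 ln(0.536232)
  = −0.75 × (-0.623188) = 0.467391 substitutions/site.

0.47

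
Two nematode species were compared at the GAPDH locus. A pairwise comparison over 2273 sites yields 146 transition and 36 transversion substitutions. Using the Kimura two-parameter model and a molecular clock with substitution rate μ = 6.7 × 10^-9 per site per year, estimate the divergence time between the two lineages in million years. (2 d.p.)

P = 146/2273 ≈ 0.064232 and Q = 36/2273 ≈ 0.015838.
Under the Kimura two-parameter model, d = −½ ln(1 − 2P − Q) − ¼ ln(1 − 2Q).
1 − 2P − Q = 0.855698, giving −½ ln(0.855698) = 0.077919.
1 − 2Q = 0.968324, giving −¼ ln(0.968324) = 0.008047.
d = 0.077919 + 0.008047 = 0.085966.
Under a molecular clock d = 2μt, so t = d/(2μ) = 0.085966 / (2 × 6.7 × 10^-9) = 6.42 million years.

6.42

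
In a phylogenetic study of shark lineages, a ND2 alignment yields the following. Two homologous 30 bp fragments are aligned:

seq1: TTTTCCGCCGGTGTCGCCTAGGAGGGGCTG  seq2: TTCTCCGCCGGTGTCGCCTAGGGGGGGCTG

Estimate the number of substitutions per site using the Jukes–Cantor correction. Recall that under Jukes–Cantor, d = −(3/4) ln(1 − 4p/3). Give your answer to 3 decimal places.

0.070

The sequences differ at 2 of 30 sites (3, 23), so p = 2/30 ≈ 0.066667.
d = −(3/4) ln(1 − 4p/3) = −0.75 ln(1 − 0.088889) = −0.75 ln(0.911111)
  = −0.75 × (-0.093091) = 0.069818 substitutions/site.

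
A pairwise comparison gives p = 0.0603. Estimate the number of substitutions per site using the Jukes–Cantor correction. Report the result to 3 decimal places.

d = −(3/4) ln(1 − 4p/3) = −0.75 ln(1 − 0.0804) = −0.75 ln(0.9196)
  = −0.75 × (-0.083816) = 0.062862 substitutions/site.

0.063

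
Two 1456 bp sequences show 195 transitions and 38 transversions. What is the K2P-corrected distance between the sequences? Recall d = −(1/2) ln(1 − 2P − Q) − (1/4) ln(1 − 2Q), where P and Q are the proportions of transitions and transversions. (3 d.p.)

0.187

P = 195/1456 ≈ 0.133929 and Q = 38/1456 ≈ 0.026099.
Under the Kimura two-parameter model, d = −½ ln(1 − 2P − Q) − ¼ ln(1 − 2Q).
1 − 2P − Q = 0.706043, giving −½ ln(0.706043) = 0.174040.
1 − 2Q = 0.947802, giving −¼ ln(0.947802) = 0.013402.
d = 0.174040 + 0.013402 = 0.187442.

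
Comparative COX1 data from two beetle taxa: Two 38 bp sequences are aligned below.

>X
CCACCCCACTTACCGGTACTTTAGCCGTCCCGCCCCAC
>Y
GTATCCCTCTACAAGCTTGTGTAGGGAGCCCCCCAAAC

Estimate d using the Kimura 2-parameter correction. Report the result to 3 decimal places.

Of 38 sites, 3 differences are transitions and 16 are transversions, so P = 3/38 ≈ 0.078947 and Q = 16/38 ≈ 0.421053.
Under the Kimura two-parameter model, d = −½ ln(1 − 2P − Q) − ¼ ln(1 − 2Q).
1 − 2P − Q = 0.421053, giving −½ ln(0.421053) = 0.432498.
1 − 2Q = 0.157894, giving −¼ ln(0.157894) = 0.461458.
d = 0.432498 + 0.461458 = 0.893956.

0.894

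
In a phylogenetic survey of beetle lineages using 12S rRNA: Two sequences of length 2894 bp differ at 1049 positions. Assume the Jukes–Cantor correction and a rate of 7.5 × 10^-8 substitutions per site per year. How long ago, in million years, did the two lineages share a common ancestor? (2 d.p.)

p = 1049/2894 ≈ 0.362474.
d = −(3/4) ln(1 − 4p/3) = −0.75 ln(1 − 0.483299) = −0.75 ln(0.516701)
  = −0.75 × (-0.660291) = 0.495218 substitutions/site.
Under a molecular clock d = 2μt, so t = d/(2μ) = 0.495218 / (2 × 7.5 × 10^-8) = 3.30 million years.

3.30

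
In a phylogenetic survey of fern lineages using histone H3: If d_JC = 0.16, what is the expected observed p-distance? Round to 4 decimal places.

p = (3/4)(1 − e^(−4d/3)) = 0.75 × (1 − e^(-0.213333)) = 0.75 × (1 − 0.807887) = 0.144085.

0.1441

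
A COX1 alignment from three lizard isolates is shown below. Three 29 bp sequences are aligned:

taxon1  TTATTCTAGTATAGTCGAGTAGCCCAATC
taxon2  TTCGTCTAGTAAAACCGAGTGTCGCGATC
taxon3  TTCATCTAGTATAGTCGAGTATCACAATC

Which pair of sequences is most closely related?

taxon1 and taxon3

taxon1–taxon2: 9/29 differ, p = 0.310, d = 0.401.
taxon1–taxon3: 4/29 differ, p = 0.138, d = 0.152.
taxon2–taxon3: 7/29 differ, p = 0.241, d = 0.291.
The smallest distance is between taxon1 and taxon3.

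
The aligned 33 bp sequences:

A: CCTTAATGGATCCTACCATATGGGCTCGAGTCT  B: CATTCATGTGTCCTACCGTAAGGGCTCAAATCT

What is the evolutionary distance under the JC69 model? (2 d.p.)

0.29

The sequences differ at 8 of 33 sites (2, 5, 9, 10, 18, 21, 28, 30), so p = 8/33 ≈ 0.242424.
d = −(3/4) ln(1 − 4p/3) = −0.75 ln(1 − 0.323232) = −0.75 ln(0.676768)
  = −0.75 × (-0.390427) = 0.292820 substitutions/site.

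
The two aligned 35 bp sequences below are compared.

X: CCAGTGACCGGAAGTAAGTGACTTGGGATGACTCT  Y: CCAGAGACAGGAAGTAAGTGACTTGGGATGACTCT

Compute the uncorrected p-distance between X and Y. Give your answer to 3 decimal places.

0.057

The sequences differ at 2 of 35 positions (sites 5, 9).
p = 2/35 = 0.057142… ≈ 0.057 (to 3 d.p.).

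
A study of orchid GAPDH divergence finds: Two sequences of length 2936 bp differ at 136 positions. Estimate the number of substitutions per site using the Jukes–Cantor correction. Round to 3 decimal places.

p = 136/2936 ≈ 0.046322.
d = −(3/4) ln(1 − 4p/3) = −0.75 ln(1 − 0.061763) = −0.75 ln(0.938237)
  = −0.75 × (-0.063753) = 0.047815 substitutions/site.

0.048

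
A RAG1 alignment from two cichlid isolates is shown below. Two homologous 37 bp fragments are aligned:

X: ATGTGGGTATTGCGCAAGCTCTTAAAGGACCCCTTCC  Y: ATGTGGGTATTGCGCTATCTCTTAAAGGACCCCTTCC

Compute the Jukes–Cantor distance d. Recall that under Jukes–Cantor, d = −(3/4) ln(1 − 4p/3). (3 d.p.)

0.056

The sequences differ at 2 of 37 sites (16, 18), so p = 2/37 ≈ 0.054054.
d = −(3/4) ln(1 − 4p/3) = −0.75 ln(1 − 0.072072) = −0.75 ln(0.927928)
  = −0.75 × (-0.074801) = 0.056101 substitutions/site.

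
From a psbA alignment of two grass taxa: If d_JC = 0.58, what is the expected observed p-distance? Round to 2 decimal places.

0.40

p = (3/4)(1 − e^(−4d/3)) = 0.75 × (1 − e^(-0.773333)) = 0.75 × (1 − 0.461472) = 0.403896.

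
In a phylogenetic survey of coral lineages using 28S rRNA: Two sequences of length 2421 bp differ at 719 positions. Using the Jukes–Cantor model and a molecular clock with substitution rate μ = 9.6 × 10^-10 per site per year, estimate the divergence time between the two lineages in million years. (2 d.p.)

196.93

p = 719/2421 ≈ 0.296985.
d = −(3/4) ln(1 − 4p/3) = −0.75 ln(1 − 0.39598) = −0.75 ln(0.60402)
  = −0.75 × (-0.504148) = 0.378111 substitutions/site.
Under a molecular clock d = 2μt, so t = d/(2μ) = 0.378111 / (2 × 9.6 × 10^-10) = 196.93 million years.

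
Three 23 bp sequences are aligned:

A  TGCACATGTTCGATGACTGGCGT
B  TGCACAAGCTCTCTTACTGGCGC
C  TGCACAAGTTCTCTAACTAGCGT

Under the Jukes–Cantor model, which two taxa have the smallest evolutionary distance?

A–B: 6/23 differ, p = 0.261, d = 0.321.
A–C: 5/23 differ, p = 0.217, d = 0.257.
B–C: 4/23 differ, p = 0.174, d = 0.198.
The smallest distance is between B and C.

B and C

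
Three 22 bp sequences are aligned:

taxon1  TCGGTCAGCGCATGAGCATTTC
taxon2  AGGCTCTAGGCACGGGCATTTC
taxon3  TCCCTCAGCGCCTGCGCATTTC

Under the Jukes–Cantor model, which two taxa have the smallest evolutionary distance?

taxon1 and taxon3

taxon1–taxon2: 8/22 differ, p = 0.364, d = 0.497.
taxon1–taxon3: 4/22 differ, p = 0.182, d = 0.208.
taxon2–taxon3: 9/22 differ, p = 0.409, d = 0.591.
The smallest distance is between taxon1 and taxon3.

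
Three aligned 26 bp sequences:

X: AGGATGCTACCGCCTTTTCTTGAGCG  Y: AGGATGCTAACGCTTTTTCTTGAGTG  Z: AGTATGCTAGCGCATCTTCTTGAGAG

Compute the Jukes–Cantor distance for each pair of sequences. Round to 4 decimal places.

d(X,Y) = 0.1253, d(X,Z) = 0.2222, d(Y,Z) = 0.2222

X–Y: 3/26 sites differ → p ≈ 0.115385, d = −0.75 ln(1 − 0.153847) = 0.125291 ≈ 0.1253.
X–Z: 5/26 sites differ → p ≈ 0.192308, d = −0.75 ln(1 − 0.256411) = 0.222200 ≈ 0.2222.
Y–Z: 5/26 sites differ → p ≈ 0.192308, d = −0.75 ln(1 − 0.256411) = 0.222200 ≈ 0.2222.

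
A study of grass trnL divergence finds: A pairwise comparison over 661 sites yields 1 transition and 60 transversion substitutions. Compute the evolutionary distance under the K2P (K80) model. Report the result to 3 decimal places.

0.099

P = 1/661 ≈ 0.001513 and Q = 60/661 ≈ 0.090772.
Under the Kimura two-parameter model, d = −½ ln(1 − 2P − Q) − ¼ ln(1 − 2Q).
1 − 2P − Q = 0.906202, giving −½ ln(0.906202) = 0.049247.
1 − 2Q = 0.818456, giving −¼ ln(0.818456) = 0.050084.
d = 0.049247 + 0.050084 = 0.099331.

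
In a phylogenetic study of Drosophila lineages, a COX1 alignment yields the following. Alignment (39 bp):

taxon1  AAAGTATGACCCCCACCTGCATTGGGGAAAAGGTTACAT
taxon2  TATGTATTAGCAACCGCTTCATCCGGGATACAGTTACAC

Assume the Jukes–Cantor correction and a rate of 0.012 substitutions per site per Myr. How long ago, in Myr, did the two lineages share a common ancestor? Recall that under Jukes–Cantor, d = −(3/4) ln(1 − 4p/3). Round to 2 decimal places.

The sequences differ at 15 of 39 sites, so p = 15/39 ≈ 0.384615.
d = −(3/4) ln(1 − 4p/3) = −0.75 ln(1 − 0.51282) = −0.75 ln(0.48718)
  = −0.75 × (-0.719122) = 0.539342 substitutions/site.
Under a molecular clock d = 2μt, so t = d/(2μ) = 0.539342 / (2 × 0.012) = 22.47 Myr.

22.47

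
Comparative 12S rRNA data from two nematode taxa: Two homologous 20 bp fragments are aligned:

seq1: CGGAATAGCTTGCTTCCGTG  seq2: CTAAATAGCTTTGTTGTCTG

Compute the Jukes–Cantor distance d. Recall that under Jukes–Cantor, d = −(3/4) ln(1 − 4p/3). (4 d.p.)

0.4715

The sequences differ at 7 of 20 sites (2, 3, 12, 13, 16, 17, 18), so p = 7/20 = 0.35.
d = −(3/4) ln(1 − 4p/3) = −0.75 ln(1 − 0.466667) = −0.75 ln(0.533333)
  = −0.75 × (-0.628609) = 0.471457 substitutions/site.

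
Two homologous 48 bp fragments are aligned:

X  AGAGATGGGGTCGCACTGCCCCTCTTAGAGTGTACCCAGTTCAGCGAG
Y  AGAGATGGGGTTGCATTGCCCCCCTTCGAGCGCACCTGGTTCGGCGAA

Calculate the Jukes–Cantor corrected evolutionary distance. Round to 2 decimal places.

The sequences differ at 10 of 48 sites (12, 16, 23, 27, 31, 33, 37, 38, 43, 48), so p = 10/48 ≈ 0.208333.
d = −(3/4) ln(1 − 4p/3) = −0.75 ln(1 − 0.277777) = −0.75 ln(0.722223)
  = −0.75 × (-0.325421) = 0.244066 substitutions/site.

0.24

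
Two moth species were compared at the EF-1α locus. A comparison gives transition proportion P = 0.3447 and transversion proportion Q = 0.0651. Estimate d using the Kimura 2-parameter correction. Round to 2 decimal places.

Under the Kimura two-parameter model, d = −½ ln(1 − 2P − Q) − ¼ ln(1 − 2Q).
1 − 2P − Q = 0.2455, giving −½ ln(0.2455) = 0.702229.
1 − 2Q = 0.8698, giving −¼ ln(0.8698) = 0.034873.
d = 0.702229 + 0.034873 = 0.737102.

0.74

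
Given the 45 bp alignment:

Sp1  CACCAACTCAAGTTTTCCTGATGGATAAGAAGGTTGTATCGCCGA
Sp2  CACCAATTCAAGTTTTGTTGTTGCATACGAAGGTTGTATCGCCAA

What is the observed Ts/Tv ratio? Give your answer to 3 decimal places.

0.750

Transitions are A↔G and C↔T; transversions are all other mismatches.
Transitions: 3. Transversions: 4.
R = 3/4 = 0.750.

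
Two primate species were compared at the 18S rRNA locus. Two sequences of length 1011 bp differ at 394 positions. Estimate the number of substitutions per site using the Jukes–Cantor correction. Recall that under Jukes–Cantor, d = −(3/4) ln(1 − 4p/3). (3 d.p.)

p = 394/1011 ≈ 0.389713.
d = −(3/4) ln(1 − 4p/3) = −0.75 ln(1 − 0.519617) = −0.75 ln(0.480383)
  = −0.75 × (-0.733172) = 0.549879 substitutions/site.

0.550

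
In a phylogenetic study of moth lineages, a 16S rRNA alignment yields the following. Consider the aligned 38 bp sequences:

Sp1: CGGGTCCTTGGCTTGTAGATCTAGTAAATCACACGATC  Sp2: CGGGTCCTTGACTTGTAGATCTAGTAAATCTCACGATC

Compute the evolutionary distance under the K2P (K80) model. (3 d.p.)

Of 38 sites, 1 differences are transitions and 1 are transversions, so P = 1/38 ≈ 0.026316 and Q = 1/38 ≈ 0.026316.
Under the Kimura two-parameter model, d = −½ ln(1 − 2P − Q) − ¼ ln(1 − 2Q).
1 − 2P − Q = 0.921052, giving −½ ln(0.921052) = 0.041119.
1 − 2Q = 0.947368, giving −¼ ln(0.947368) = 0.013517.
d = 0.041119 + 0.013517 = 0.054636.

0.055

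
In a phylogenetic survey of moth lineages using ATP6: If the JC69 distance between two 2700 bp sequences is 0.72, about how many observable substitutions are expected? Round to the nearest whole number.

1250

Invert JC69: p = (3/4)(1 − e^(−4d/3)) = 0.75 × (1 − e^(-0.96)) = 0.75 × (1 − 0.382893) = 0.462830.
Expected differing sites = pL ≈ 0.462830 × 2700 = 1249.641 ≈ 1250.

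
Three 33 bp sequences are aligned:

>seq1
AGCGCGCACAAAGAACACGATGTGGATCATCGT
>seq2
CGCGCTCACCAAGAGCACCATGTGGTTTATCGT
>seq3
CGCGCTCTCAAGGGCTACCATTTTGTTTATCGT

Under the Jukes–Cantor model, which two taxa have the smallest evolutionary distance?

seq1 and seq2

seq1–seq2: 7/33 differ, p = 0.212, d = 0.249.
seq1–seq3: 12/33 differ, p = 0.364, d = 0.497.
seq2–seq3: 8/33 differ, p = 0.242, d = 0.293.
The smallest distance is between seq1 and seq2.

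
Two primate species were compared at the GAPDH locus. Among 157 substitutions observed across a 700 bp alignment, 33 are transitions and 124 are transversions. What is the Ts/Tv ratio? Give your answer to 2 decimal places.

0.27

R = 33/124 = 0.266129… ≈ 0.27 (to 2 d.p.).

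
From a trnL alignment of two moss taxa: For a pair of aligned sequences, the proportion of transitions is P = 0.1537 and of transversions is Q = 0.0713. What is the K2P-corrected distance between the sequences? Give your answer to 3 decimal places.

0.276

Under the Kimura two-parameter model, d = −½ ln(1 − 2P − Q) − ¼ ln(1 − 2Q).
1 − 2P − Q = 0.6213, giving −½ ln(0.6213) = 0.237971.
1 − 2Q = 0.8574, giving −¼ ln(0.8574) = 0.038463.
d = 0.237971 + 0.038463 = 0.276434.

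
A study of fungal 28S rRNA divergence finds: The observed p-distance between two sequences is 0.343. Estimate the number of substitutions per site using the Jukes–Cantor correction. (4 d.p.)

d = −(3/4) ln(1 − 4p/3) = −0.75 ln(1 − 0.457333) = −0.75 ln(0.542667)
  = −0.75 × (-0.611259) = 0.458444 substitutions/site.

0.4584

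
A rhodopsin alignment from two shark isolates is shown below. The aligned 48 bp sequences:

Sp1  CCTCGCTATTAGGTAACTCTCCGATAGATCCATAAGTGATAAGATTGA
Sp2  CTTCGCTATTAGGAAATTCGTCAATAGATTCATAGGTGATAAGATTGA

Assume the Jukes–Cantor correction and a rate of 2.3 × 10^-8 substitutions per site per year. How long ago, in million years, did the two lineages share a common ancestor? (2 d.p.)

4.10

The sequences differ at 8 of 48 sites (2, 14, 17, 20, 21, 23, 30, 35), so p = 8/48 ≈ 0.166667.
d = −(3/4) ln(1 − 4p/3) = −0.75 ln(1 − 0.222223) = −0.75 ln(0.777777)
  = −0.75 × (-0.251315) = 0.188486 substitutions/site.
Under a molecular clock d = 2μt, so t = d/(2μ) = 0.188486 / (2 × 2.3 × 10^-8) = 4.10 million years.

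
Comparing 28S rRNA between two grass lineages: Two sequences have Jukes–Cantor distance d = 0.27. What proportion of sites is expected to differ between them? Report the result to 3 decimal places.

p = (3/4)(1 − e^(−4d/3)) = 0.75 × (1 − e^(-0.36)) = 0.75 × (1 − 0.697676) = 0.226743.

0.227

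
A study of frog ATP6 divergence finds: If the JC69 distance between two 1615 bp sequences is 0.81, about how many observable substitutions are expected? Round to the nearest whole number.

800

Invert JC69: p = (3/4)(1 − e^(−4d/3)) = 0.75 × (1 − e^(-1.08)) = 0.75 × (1 − 0.339596) = 0.495303.
Expected differing sites = pL ≈ 0.495303 × 1615 = 799.914345 ≈ 800.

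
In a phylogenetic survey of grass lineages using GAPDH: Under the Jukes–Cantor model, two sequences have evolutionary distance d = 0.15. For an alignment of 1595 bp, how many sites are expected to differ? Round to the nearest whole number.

Invert JC69: p = (3/4)(1 − e^(−4d/3)) = 0.75 × (1 − e^(-0.2)) = 0.75 × (1 − 0.818731) = 0.135952.
Expected differing sites = pL ≈ 0.135952 × 1595 = 216.84344 ≈ 217.

217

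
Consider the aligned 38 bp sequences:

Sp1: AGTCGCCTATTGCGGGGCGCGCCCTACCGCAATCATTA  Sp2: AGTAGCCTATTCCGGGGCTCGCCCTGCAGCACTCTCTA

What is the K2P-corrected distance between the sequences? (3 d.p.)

0.248

Of 38 sites, 2 differences are transitions and 6 are transversions, so P = 2/38 ≈ 0.052632 and Q = 6/38 ≈ 0.157895.
Under the Kimura two-parameter model, d = −½ ln(1 − 2P − Q) − ¼ ln(1 − 2Q).
1 − 2P − Q = 0.736841, giving −½ ln(0.736841) = 0.152692.
1 − 2Q = 0.68421, giving −¼ ln(0.68421) = 0.094873.
d = 0.152692 + 0.094873 = 0.247565.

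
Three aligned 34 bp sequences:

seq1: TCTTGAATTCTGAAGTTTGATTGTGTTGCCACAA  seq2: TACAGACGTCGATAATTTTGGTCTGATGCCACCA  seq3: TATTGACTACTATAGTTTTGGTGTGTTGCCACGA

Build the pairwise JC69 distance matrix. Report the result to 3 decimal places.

d(seq1,seq2) = 0.665, d(seq1,seq3) = 0.326, d(seq2,seq3) = 0.326

seq1–seq2: 15/34 sites differ → p ≈ 0.441176, d = −0.75 ln(1 − 0.588235) = 0.665477 ≈ 0.665.
seq1–seq3: 9/34 sites differ → p ≈ 0.264706, d = −0.75 ln(1 − 0.352941) = 0.326488 ≈ 0.326.
seq2–seq3: 9/34 sites differ → p ≈ 0.264706, d = −0.75 ln(1 − 0.352941) = 0.326488 ≈ 0.326.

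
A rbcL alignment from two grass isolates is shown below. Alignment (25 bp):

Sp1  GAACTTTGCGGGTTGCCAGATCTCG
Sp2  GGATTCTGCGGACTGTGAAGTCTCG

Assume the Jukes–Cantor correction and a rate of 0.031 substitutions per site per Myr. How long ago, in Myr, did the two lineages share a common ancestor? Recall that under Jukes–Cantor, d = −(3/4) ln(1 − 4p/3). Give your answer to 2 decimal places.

7.91

The sequences differ at 9 of 25 sites (2, 4, 6, 12, 13, 16, 17, 19, 20), so p = 9/25 = 0.36.
d = −(3/4) ln(1 − 4p/3) = −0.75 ln(1 − 0.48) = −0.75 ln(0.52)
  = −0.75 × (-0.653926) = 0.490445 substitutions/site.
Under a molecular clock d = 2μt, so t = d/(2μ) = 0.490445 / (2 × 0.031) = 7.91 Myr.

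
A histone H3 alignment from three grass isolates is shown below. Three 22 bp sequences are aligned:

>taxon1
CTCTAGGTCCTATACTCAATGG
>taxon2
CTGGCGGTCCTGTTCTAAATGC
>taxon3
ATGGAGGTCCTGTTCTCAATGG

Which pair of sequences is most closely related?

taxon2 and taxon3

taxon1–taxon2: 7/22 differ, p = 0.318, d = 0.414.
taxon1–taxon3: 5/22 differ, p = 0.227, d = 0.271.
taxon2–taxon3: 4/22 differ, p = 0.182, d = 0.208.
The smallest distance is between taxon2 and taxon3.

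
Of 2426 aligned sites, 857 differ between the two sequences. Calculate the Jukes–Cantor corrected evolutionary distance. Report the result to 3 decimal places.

0.478

p = 857/2426 ≈ 0.353256.
d = −(3/4) ln(1 − 4p/3) = −0.75 ln(1 − 0.471008) = −0.75 ln(0.528992)
  = −0.75 × (-0.636782) = 0.477587 substitutions/site.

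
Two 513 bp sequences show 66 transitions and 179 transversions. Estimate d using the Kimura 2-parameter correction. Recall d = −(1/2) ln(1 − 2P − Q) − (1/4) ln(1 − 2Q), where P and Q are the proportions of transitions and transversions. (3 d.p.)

P = 66/513 ≈ 0.128655 and Q = 179/513 ≈ 0.348928.
Under the Kimura two-parameter model, d = −½ ln(1 − 2P − Q) − ¼ ln(1 − 2Q).
1 − 2P − Q = 0.393762, giving −½ ln(0.393762) = 0.466004.
1 − 2Q = 0.302144, giving −¼ ln(0.302144) = 0.299213.
d = 0.466004 + 0.299213 = 0.765217.

0.765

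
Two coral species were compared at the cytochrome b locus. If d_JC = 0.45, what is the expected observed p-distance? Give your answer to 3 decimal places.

p = (3/4)(1 − e^(−4d/3)) = 0.75 × (1 − e^(-0.6)) = 0.75 × (1 − 0.548812) = 0.338391.

0.338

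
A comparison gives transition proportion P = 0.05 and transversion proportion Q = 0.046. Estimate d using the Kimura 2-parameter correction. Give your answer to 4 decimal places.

Under the Kimura two-parameter model, d = −½ ln(1 − 2P − Q) − ¼ ln(1 − 2Q).
1 − 2P − Q = 0.854, giving −½ ln(0.854) = 0.078912.
1 − 2Q = 0.908, giving −¼ ln(0.908) = 0.024128.
d = 0.078912 + 0.024128 = 0.103040.

0.1030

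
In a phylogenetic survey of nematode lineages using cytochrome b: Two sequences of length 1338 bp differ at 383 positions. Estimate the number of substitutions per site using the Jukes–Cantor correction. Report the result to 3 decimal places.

0.361

p = 383/1338 ≈ 0.286248.
d = −(3/4) ln(1 − 4p/3) = −0.75 ln(1 − 0.381664) = −0.75 ln(0.618336)
  = −0.75 × (-0.480723) = 0.360542 substitutions/site.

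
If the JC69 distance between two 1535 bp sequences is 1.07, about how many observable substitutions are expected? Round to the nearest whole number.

875

Invert JC69: p = (3/4)(1 − e^(−4d/3)) = 0.75 × (1 − e^(-1.426667)) = 0.75 × (1 − 0.240108) = 0.569919.
Expected differing sites = pL ≈ 0.569919 × 1535 = 874.825665 ≈ 875.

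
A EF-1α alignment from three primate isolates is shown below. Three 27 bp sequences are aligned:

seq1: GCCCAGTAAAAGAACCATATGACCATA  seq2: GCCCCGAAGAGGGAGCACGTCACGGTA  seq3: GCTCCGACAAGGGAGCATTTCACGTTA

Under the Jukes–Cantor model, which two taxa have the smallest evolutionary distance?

seq1–seq2: 11/27 differ, p = 0.407, d = 0.588.
seq1–seq3: 11/27 differ, p = 0.407, d = 0.588.
seq2–seq3: 6/27 differ, p = 0.222, d = 0.264.
The smallest distance is between seq2 and seq3.

seq2 and seq3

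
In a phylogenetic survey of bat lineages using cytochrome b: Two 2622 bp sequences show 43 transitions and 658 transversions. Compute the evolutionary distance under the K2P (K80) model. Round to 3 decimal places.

0.341

P = 43/2622 ≈ 0.0164 and Q = 658/2622 ≈ 0.250953.
Under the Kimura two-parameter model, d = −½ ln(1 − 2P − Q) − ¼ ln(1 − 2Q).
1 − 2P − Q = 0.716247, giving −½ ln(0.716247) = 0.166865.
1 − 2Q = 0.498094, giving −¼ ln(0.498094) = 0.174242.
d = 0.166865 + 0.174242 = 0.341107.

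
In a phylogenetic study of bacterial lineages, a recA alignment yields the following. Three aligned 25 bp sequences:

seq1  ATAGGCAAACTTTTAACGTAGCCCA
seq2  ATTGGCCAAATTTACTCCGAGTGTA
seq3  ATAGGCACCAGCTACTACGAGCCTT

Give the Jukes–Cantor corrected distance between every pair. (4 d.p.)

d(seq1,seq2) = 0.6626, d(seq1,seq3) = 0.8865, d(seq2,seq3) = 0.5716

seq1–seq2: 11/25 sites differ → p = 0.44, d = −0.75 ln(1 − 0.586667) = 0.662626 ≈ 0.6626.
seq1–seq3: 13/25 sites differ → p = 0.52, d = −0.75 ln(1 − 0.693333) = 0.886495 ≈ 0.8865.
seq2–seq3: 10/25 sites differ → p = 0.4, d = −0.75 ln(1 − 0.533333) = 0.571605 ≈ 0.5716.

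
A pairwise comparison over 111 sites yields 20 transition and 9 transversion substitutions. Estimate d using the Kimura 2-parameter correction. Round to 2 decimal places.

P = 20/111 ≈ 0.18018 and Q = 9/111 ≈ 0.081081.
Under the Kimura two-parameter model, d = −½ ln(1 − 2P − Q) − ¼ ln(1 − 2Q).
1 − 2P − Q = 0.558559, giving −½ ln(0.558559) = 0.291198.
1 − 2Q = 0.837838, giving −¼ ln(0.837838) = 0.044233.
d = 0.291198 + 0.044233 = 0.335431.

0.34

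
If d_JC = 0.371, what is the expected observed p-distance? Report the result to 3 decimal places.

0.293

p = (3/4)(1 − e^(−4d/3)) = 0.75 × (1 − e^(-0.494667)) = 0.75 × (1 − 0.609774) = 0.292670.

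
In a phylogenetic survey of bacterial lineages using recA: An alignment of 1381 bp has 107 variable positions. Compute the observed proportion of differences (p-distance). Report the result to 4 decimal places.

0.0775

p = 107/1381 = 0.077480… ≈ 0.0775 (to 4 d.p.).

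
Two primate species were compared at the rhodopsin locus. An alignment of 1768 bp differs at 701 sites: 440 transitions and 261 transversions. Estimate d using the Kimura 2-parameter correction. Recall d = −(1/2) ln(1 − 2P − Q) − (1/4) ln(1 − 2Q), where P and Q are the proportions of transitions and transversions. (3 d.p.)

P = 440/1768 ≈ 0.248869 and Q = 261/1768 ≈ 0.147624.
Under the Kimura two-parameter model, d = −½ ln(1 − 2P − Q) − ¼ ln(1 − 2Q).
1 − 2P − Q = 0.354638, giving −½ ln(0.354638) = 0.518329.
1 − 2Q = 0.704752, giving −¼ ln(0.704752) = 0.087477.
d = 0.518329 + 0.087477 = 0.605806.

0.606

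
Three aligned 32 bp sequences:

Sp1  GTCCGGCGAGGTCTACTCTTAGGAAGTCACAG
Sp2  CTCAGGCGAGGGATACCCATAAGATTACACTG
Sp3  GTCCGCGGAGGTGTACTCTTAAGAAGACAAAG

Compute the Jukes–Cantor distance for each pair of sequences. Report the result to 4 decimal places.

Sp1–Sp2: 11/32 sites differ → p = 0.34375, d = −0.75 ln(1 − 0.458333) = 0.459828 ≈ 0.4598.
Sp1–Sp3: 6/32 sites differ → p = 0.1875, d = −0.75 ln(1 − 0.25) = 0.215762 ≈ 0.2158.
Sp2–Sp3: 12/32 sites differ → p = 0.375, d = −0.75 ln(1 − 0.5) = 0.519860 ≈ 0.5199.

d(Sp1,Sp2) = 0.4598, d(Sp1,Sp3) = 0.2158, d(Sp2,Sp3) = 0.5199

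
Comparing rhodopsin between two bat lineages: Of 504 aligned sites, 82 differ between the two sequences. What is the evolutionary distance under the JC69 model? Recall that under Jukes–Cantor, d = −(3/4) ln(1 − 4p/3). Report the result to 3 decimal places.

0.183

p = 82/504 ≈ 0.162698.
d = −(3/4) ln(1 − 4p/3) = −0.75 ln(1 − 0.216931) = −0.75 ln(0.783069)
  = −0.75 × (-0.244534) = 0.183401 substitutions/site.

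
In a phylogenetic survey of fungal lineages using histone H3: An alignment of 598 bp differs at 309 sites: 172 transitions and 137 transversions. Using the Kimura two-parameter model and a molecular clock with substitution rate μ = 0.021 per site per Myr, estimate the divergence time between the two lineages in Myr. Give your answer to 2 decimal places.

P = 172/598 ≈ 0.287625 and Q = 137/598 ≈ 0.229097.
Under the Kimura two-parameter model, d = −½ ln(1 − 2P − Q) − ¼ ln(1 − 2Q).
1 − 2P − Q = 0.195653, giving −½ ln(0.195653) = 0.815706.
1 − 2Q = 0.541806, giving −¼ ln(0.541806) = 0.153212.
d = 0.815706 + 0.153212 = 0.968918.
Under a molecular clock d = 2μt, so t = d/(2μ) = 0.968918 / (2 × 0.021) = 23.07 Myr.

23.07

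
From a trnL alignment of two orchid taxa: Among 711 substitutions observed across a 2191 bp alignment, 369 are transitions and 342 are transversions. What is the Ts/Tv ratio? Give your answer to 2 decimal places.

1.08

R = 369/342 = 1.078947… ≈ 1.08 (to 2 d.p.).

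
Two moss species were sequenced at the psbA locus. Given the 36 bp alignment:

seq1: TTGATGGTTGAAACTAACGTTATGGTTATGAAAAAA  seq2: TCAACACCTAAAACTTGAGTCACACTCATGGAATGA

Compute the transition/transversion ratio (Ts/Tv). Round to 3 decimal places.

Transitions are A↔G and C↔T; transversions are all other mismatches.
Transitions: 13. Transversions: 5.
R = 13/5 = 2.600.

2.600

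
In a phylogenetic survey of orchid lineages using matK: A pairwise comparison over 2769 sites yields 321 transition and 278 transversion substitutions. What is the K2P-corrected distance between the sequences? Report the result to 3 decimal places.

0.258

P = 321/2769 ≈ 0.115926 and Q = 278/2769 ≈ 0.100397.
Under the Kimura two-parameter model, d = −½ ln(1 − 2P − Q) − ¼ ln(1 − 2Q).
1 − 2P − Q = 0.667751, giving −½ ln(0.667751) = 0.201920.
1 − 2Q = 0.799206, giving −¼ ln(0.799206) = 0.056034.
d = 0.201920 + 0.056034 = 0.257954.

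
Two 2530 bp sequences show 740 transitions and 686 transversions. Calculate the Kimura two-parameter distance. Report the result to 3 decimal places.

1.165

P = 740/2530 ≈ 0.29249 and Q = 686/2530 ≈ 0.271146.
Under the Kimura two-parameter model, d = −½ ln(1 − 2P − Q) − ¼ ln(1 − 2Q).
1 − 2P − Q = 0.143874, giving −½ ln(0.143874) = 0.969409.
1 − 2Q = 0.457708, giving −¼ ln(0.457708) = 0.195381.
d = 0.969409 + 0.195381 = 1.164790.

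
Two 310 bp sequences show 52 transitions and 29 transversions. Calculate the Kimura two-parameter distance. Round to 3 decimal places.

0.332

P = 52/310 ≈ 0.167742 and Q = 29/310 ≈ 0.093548.
Under the Kimura two-parameter model, d = −½ ln(1 − 2P − Q) − ¼ ln(1 − 2Q).
1 − 2P − Q = 0.570968, giving −½ ln(0.570968) = 0.280211.
1 − 2Q = 0.812904, giving −¼ ln(0.812904) = 0.051786.
d = 0.280211 + 0.051786 = 0.331997.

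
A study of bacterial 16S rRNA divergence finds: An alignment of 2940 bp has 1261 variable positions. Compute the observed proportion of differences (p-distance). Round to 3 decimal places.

0.429

p = 1261/2940 = 0.428911… ≈ 0.429 (to 3 d.p.).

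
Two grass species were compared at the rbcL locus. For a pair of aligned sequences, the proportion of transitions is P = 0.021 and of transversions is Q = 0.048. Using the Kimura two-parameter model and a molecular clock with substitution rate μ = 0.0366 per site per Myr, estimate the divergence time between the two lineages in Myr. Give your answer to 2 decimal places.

0.99

Under the Kimura two-parameter model, d = −½ ln(1 − 2P − Q) − ¼ ln(1 − 2Q).
1 − 2P − Q = 0.91, giving −½ ln(0.91) = 0.047155.
1 − 2Q = 0.904, giving −¼ ln(0.904) = 0.025231.
d = 0.047155 + 0.025231 = 0.072386.
Under a molecular clock d = 2μt, so t = d/(2μ) = 0.072386 / (2 × 0.0366) = 0.99 Myr.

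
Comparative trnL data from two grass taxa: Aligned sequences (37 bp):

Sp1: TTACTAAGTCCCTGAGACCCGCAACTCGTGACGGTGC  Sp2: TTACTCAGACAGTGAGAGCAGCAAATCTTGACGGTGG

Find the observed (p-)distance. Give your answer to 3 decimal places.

0.243

The sequences differ at 9 of 37 positions (sites 6, 9, 11, 12, 18, 20, 25, 28, 37).
p = 9/37 = 0.243243… ≈ 0.243 (to 3 d.p.).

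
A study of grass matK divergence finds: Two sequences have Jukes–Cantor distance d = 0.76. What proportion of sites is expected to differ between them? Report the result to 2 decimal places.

0.48

p = (3/4)(1 − e^(−4d/3)) = 0.75 × (1 − e^(-1.013333)) = 0.75 × (1 − 0.363007) = 0.477745.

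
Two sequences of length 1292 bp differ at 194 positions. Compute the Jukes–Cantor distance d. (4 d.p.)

p = 194/1292 ≈ 0.150155.
d = −(3/4) ln(1 − 4p/3) = −0.75 ln(1 − 0.200207) = −0.75 ln(0.799793)
  = −0.75 × (-0.223402) = 0.167552 substitutions/site.

0.1676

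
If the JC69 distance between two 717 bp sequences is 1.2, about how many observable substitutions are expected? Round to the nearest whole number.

429

Invert JC69: p = (3/4)(1 − e^(−4d/3)) = 0.75 × (1 − e^(-1.6)) = 0.75 × (1 − 0.201897) = 0.598577.
Expected differing sites = pL ≈ 0.598577 × 717 = 429.179709 ≈ 429.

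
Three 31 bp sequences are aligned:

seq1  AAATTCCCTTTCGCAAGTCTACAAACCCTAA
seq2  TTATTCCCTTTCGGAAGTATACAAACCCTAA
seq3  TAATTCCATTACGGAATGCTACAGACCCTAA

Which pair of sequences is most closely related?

seq1 and seq2

seq1–seq2: 4/31 differ, p = 0.129, d = 0.142.
seq1–seq3: 7/31 differ, p = 0.226, d = 0.269.
seq2–seq3: 7/31 differ, p = 0.226, d = 0.269.
The smallest distance is between seq1 and seq2.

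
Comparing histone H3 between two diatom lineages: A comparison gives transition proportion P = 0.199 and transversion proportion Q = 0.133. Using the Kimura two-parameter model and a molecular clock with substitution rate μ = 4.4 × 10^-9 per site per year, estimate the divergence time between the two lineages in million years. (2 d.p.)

Under the Kimura two-parameter model, d = −½ ln(1 − 2P − Q) − ¼ ln(1 − 2Q).
1 − 2P − Q = 0.469, giving −½ ln(0.469) = 0.378576.
1 − 2Q = 0.734, giving −¼ ln(0.734) = 0.077312.
d = 0.378576 + 0.077312 = 0.455888.
Under a molecular clock d = 2μt, so t = d/(2μ) = 0.455888 / (2 × 4.4 × 10^-9) = 51.81 million years.

51.81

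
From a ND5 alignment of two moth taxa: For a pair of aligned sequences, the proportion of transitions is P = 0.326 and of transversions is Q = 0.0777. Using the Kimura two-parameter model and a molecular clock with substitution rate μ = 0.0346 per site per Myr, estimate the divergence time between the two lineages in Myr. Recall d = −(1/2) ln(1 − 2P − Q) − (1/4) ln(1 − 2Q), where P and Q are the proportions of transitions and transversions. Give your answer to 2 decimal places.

Under the Kimura two-parameter model, d = −½ ln(1 − 2P − Q) − ¼ ln(1 − 2Q).
1 − 2P − Q = 0.2703, giving −½ ln(0.2703) = 0.654111.
1 − 2Q = 0.8446, giving −¼ ln(0.8446) = 0.042223.
d = 0.654111 + 0.042223 = 0.696334.
Under a molecular clock d = 2μt, so t = d/(2μ) = 0.696334 / (2 × 0.0346) = 10.06 Myr.

10.06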